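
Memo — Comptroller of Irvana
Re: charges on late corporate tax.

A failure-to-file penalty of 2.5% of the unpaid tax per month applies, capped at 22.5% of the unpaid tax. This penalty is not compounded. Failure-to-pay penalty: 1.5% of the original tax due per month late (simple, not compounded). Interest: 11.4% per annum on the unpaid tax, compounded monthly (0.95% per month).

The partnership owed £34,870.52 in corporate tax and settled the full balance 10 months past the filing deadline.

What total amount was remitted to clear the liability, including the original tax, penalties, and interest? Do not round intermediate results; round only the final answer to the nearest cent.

£51,404.93

Failure-to-file: 10 × 2.5% × £34,870.52 = £8,717.63, capped at 22.5% × £34,870.52 = £7,845.87…
Failure-to-pay penalty = 1.5% × £34,870.52 × 10 mo = £5,230.58…
Interest: £34,870.52 × ((1 + 0.0095)^10 − 1) = £34,870.52 × 0.0991659… = £3,457.9653…
Total = £34,870.52 + £13,076.4450 + £3,457.9653… = £51,404.93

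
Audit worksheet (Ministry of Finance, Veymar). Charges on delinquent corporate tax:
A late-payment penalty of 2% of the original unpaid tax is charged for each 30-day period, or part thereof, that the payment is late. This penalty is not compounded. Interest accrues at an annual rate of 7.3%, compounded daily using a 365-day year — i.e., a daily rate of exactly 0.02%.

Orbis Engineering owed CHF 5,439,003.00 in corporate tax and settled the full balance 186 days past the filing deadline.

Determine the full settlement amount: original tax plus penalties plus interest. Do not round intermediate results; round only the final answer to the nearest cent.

Penalty periods: ⌈186/30⌉ = 7; penalty = 7 × 2% × CHF 5,439,003.00 = CHF 761,460.42
Interest: CHF 5,439,003.00 × ((1 + 0.0002)^186 − 1) = CHF 5,439,003.00 × 0.03789672… = CHF 206,120.3723…
Total = CHF 5,439,003.00 + CHF 761,460.4200 + CHF 206,120.3723… = CHF 6,406,583.79

CHF 6,406,583.79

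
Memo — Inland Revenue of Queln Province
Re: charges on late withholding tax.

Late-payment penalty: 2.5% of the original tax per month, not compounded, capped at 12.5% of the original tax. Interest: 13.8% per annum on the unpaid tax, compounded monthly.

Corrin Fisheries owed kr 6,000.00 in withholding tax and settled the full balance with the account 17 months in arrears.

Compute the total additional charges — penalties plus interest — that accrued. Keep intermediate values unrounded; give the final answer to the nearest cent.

Penalty (uncapped): 17 × 2.5% × kr 6,000.00 = kr 2,550.00; cap = 12.5% × kr 6,000.00 = kr 750.00 → penalty = kr 750.00
Interest (13.8%/yr ÷ 12 = 1.15%/month): kr 6,000.00 × ((1 + 0.0115)^17 − 1) = kr 1,287.3786…
Penalties + interest = kr 750.0000 + kr 1,287.3786… = kr 2,037.38

kr 2,037.38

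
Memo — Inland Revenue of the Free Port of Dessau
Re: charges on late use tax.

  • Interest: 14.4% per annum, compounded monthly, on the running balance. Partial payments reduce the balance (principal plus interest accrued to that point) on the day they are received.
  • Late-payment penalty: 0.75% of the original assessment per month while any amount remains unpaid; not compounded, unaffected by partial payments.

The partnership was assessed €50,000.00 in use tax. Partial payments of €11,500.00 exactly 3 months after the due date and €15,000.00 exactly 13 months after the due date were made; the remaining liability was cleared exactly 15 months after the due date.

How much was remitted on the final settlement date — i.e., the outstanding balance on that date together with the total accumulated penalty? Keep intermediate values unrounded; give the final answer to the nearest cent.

Monthly rate = 14.4% ÷ 12 = 1.2%
Balance at month 3: €50,000.0000 × (1 + 0.012)^3 = €51,821.6864
After €11,500.00 payment: €51,821.6864 − €11,500.00 = €40,321.6864
Balance at month 13: €40,321.6864 × (1 + 0.012)^10 = €45,430.1125…
After €15,000.00 payment: €45,430.1125… − €15,000.00 = €30,430.1125…
Balance at month 15: €30,430.1125… × (1 + 0.012)^2 = €31,164.8172…
Penalty: 15 × 0.75% × €50,000.00 = €5,625.00
Final settlement = outstanding balance + penalty = €31,164.8172… + €5,625.00 = €36,789.82

€36,789.82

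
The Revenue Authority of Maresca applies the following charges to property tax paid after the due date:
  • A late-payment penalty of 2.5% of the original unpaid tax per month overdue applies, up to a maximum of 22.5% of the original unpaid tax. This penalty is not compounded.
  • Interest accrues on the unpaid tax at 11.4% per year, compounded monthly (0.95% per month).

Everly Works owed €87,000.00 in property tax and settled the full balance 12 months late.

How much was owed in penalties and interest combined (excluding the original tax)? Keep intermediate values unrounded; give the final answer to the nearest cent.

€30,027.98

Penalty (uncapped): 12 × 2.5% × €87,000.00 = €26,100.00; cap = 22.5% × €87,000.00 = €19,575.00 → penalty = €19,575.00
Interest: €87,000.00 × ((1 + 0.0095)^12 − 1) = €87,000.00 × 0.1201492… = €10,452.9818…
Penalties + interest = €19,575.0000 + €10,452.9818… = €30,027.98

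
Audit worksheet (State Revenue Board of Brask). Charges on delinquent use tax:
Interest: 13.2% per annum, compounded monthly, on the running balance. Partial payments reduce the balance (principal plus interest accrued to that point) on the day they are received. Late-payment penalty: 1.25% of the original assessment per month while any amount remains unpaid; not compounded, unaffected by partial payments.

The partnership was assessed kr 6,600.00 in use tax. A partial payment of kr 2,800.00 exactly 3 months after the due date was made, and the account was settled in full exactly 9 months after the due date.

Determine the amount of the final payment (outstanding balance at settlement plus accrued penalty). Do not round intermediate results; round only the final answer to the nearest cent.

kr 5,035.44

Monthly rate = 13.2% ÷ 12 = 1.1%
Balance at month 3: kr 6,600.0000 × (1 + 0.011)^3 = kr 6,820.2046…
After kr 2,800.00 payment: kr 6,820.2046… − kr 2,800.00 = kr 4,020.2046…
Balance at month 9: kr 4,020.2046… × (1 + 0.011)^6 = kr 4,292.9427…
Penalty: 9 × 1.25% × kr 6,600.00 = kr 742.50
Final settlement = outstanding balance + penalty = kr 4,292.9427… + kr 742.50 = kr 5,035.44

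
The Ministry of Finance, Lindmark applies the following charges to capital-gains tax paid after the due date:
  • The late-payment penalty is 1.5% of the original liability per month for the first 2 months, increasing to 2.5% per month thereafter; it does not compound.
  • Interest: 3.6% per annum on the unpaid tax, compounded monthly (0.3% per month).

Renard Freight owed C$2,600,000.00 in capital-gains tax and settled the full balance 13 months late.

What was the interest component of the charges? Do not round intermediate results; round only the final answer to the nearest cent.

Interest: C$2,600,000.00 × ((1 + 0.003)^13 − 1) = C$2,600,000.00 × 0.0397098… = C$103,245.4286…

C$103,245.43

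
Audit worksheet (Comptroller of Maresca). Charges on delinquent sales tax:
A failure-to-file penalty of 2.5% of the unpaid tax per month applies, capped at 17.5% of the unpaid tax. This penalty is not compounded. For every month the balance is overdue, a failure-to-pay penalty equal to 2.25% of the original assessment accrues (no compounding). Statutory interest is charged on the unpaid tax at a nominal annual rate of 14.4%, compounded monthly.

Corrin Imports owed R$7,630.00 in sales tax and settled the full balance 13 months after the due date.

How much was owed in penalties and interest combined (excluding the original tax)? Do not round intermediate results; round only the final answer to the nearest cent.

R$4,846.89

Failure-to-file: 13 × 2.5% × R$7,630.00 = R$2,479.75, capped at 17.5% × R$7,630.00 = R$1,335.25
Failure-to-pay penalty = 2.25% × R$7,630.00 × 13 mo = R$2,231.78…
Interest (14.4%/yr ÷ 12 = 1.2%/month): R$7,630.00 × ((1 + 0.012)^13 − 1) = R$1,279.8666…
Penalties + interest = R$3,567.0250 + R$1,279.8666… = R$4,846.89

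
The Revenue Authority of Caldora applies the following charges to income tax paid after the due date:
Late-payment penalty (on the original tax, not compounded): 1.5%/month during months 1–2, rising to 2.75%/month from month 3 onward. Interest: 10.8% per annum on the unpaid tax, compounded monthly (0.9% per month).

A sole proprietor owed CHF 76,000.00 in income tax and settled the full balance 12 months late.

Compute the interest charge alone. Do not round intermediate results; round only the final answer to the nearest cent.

CHF 8,626.74

Interest: CHF 76,000.00 × ((1 + 0.009)^12 − 1) = CHF 76,000.00 × 0.1135097… = CHF 8,626.7353…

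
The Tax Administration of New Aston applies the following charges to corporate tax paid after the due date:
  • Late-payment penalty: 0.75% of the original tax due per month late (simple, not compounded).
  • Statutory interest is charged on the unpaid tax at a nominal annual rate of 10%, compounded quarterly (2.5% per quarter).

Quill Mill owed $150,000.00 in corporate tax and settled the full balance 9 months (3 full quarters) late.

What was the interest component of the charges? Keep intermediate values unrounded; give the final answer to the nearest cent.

Interest: $150,000.00 × ((1 + 0.025)^3 − 1) = $150,000.00 × 0.0768906… = $11,533.5938…

$11,533.59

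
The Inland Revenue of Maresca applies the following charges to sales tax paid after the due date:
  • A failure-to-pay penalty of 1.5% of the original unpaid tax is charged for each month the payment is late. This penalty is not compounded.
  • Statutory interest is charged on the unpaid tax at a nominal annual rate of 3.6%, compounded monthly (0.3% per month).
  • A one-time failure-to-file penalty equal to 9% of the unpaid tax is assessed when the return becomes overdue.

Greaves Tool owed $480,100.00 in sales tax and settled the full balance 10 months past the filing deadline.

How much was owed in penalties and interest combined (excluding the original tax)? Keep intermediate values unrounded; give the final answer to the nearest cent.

Failure-to-file penalty: 9% × $480,100.00 = $43,209.00
Failure-to-pay penalty: 10 × 1.5% × $480,100.00 = $72,015.00
Interest: $480,100.00 × ((1 + 0.003)^10 − 1) = $480,100.00 × 0.0304083… = $14,599.0042…
Penalties + interest = $115,224.0000 + $14,599.0042… = $129,823.00

$129,823.00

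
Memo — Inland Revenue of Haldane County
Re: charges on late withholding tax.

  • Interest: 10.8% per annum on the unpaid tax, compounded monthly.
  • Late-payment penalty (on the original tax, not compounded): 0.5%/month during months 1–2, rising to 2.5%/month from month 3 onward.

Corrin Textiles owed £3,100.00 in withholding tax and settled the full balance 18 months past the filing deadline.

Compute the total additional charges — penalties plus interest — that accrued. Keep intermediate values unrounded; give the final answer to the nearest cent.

£1,813.53

Penalty, months 1–2: 2 × 0.5% × £3,100.00 = £31.00
Penalty, months 3–18: 16 × 2.5% × £3,100.00 = £1,240.00
Interest (10.8%/yr ÷ 12 = 0.9%/month): £3,100.00 × ((1 + 0.009)^18 − 1) = £542.5262…
Penalties + interest = £1,271.0000 + £542.5262… = £1,813.53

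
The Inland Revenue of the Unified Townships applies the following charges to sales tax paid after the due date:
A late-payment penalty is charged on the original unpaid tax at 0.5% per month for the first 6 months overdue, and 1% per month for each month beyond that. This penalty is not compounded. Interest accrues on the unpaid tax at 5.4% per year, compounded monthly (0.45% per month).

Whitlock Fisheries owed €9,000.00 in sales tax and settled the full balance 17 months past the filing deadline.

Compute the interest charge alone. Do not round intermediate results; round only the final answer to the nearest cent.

€713.85

Interest: €9,000.00 × ((1 + 0.0045)^17 − 1) = €9,000.00 × 0.0793170… = €713.8526…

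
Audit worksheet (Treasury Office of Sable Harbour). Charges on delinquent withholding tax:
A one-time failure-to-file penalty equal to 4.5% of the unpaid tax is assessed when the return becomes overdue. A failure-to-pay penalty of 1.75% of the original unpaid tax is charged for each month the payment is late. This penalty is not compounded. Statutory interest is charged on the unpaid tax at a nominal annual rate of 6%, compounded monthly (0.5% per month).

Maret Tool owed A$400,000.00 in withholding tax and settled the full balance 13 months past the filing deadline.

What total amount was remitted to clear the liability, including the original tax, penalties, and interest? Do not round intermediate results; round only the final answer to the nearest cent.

Failure-to-file penalty: 4.5% × A$400,000.00 = A$18,000.00
Failure-to-pay penalty = 1.75% × A$400,000.00 × 13 mo = A$91,000.00
Interest: A$400,000.00 × ((1 + 0.005)^13 − 1) = A$400,000.00 × 0.0669862… = A$26,794.4804…
Total = A$400,000.00 + A$109,000.0000 + A$26,794.4804… = A$535,794.48

A$535,794.48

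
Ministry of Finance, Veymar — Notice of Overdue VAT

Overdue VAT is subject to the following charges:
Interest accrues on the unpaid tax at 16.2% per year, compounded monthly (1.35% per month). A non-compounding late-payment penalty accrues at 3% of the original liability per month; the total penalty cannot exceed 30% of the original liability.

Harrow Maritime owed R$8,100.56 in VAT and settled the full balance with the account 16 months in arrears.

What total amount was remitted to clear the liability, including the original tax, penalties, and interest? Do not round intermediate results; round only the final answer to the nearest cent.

R$12,469.28

Penalty (uncapped): 16 × 3% × R$8,100.56 = R$3,888.27…; cap = 30% × R$8,100.56 = R$2,430.17… → penalty = R$2,430.17…
Interest: R$8,100.56 × ((1 + 0.0135)^16 − 1) = R$8,100.56 × 0.2393103… = R$1,938.5472…
Total = R$8,100.56 + R$2,430.1680 + R$1,938.5472… = R$12,469.28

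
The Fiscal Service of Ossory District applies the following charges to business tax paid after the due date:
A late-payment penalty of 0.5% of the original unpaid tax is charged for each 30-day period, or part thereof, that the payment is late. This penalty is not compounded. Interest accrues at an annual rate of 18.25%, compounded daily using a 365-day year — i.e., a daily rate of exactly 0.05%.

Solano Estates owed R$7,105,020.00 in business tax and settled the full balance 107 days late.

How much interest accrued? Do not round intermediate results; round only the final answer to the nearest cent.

Interest: R$7,105,020.00 × ((1 + 0.0005)^107 − 1) = R$7,105,020.00 × 0.05494289… = R$390,370.3075…

R$390,370.31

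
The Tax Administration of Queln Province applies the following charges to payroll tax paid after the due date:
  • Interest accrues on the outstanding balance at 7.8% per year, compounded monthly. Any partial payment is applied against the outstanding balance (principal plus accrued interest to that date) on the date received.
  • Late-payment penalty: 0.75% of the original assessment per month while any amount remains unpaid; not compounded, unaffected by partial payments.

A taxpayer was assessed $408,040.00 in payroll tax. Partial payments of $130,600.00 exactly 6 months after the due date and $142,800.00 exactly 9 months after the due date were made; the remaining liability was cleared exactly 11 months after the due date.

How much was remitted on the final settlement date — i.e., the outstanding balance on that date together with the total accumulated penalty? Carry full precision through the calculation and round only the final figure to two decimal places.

$192,282.60

Monthly rate = 7.8% ÷ 12 = 0.65%
Balance at month 6: $408,040.0000 × (1 + 0.0065)^6 = $424,214.4075…
After $130,600.00 payment: $424,214.4075… − $130,600.00 = $293,614.4075…
Balance at month 9: $293,614.4075… × (1 + 0.0065)^3 = $299,377.1847…
After $142,800.00 payment: $299,377.1847… − $142,800.00 = $156,577.1847…
Balance at month 11: $156,577.1847… × (1 + 0.0065)^2 = $158,619.3035…
Penalty: 11 × 0.75% × $408,040.00 = $33,663.30
Final settlement = outstanding balance + penalty = $158,619.3035… + $33,663.30 = $192,282.60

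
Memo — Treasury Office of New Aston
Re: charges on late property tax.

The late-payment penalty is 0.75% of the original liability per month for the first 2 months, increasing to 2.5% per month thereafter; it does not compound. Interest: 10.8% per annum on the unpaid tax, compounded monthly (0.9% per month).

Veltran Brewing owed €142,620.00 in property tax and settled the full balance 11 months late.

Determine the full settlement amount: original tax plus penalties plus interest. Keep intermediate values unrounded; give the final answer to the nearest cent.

€191,621.02

Penalty, months 1–2: 2 × 0.75% × €142,620.00 = €2,139.30
Penalty, months 3–11: 9 × 2.5% × €142,620.00 = €32,089.50
Interest: €142,620.00 × ((1 + 0.009)^11 − 1) = €142,620.00 × 0.1035775… = €14,772.2199…
Total = €142,620.00 + €34,228.8000 + €14,772.2199… = €191,621.02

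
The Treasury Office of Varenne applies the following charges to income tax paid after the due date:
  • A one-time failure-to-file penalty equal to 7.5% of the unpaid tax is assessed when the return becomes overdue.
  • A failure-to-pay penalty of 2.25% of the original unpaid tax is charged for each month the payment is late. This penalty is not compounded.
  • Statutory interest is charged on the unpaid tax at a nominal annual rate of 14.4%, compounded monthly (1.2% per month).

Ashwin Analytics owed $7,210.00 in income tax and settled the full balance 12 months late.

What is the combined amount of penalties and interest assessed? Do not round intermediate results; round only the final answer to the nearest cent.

$3,597.03

Failure-to-file penalty: 7.5% × $7,210.00 = $540.75
Failure-to-pay penalty: 12 × 2.25% × $7,210.00 = $1,946.70
Interest: $7,210.00 × ((1 + 0.012)^12 − 1) = $7,210.00 × 0.1538946… = $1,109.5802…
Penalties + interest = $2,487.4500 + $1,109.5802… = $3,597.03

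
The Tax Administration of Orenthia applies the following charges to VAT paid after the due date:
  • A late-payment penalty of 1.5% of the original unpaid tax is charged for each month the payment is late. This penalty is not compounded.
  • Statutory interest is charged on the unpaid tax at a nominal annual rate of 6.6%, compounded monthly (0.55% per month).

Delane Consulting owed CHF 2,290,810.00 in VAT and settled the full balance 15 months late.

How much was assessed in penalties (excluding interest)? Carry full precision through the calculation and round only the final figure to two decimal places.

CHF 515,432.25

Late-payment penalty: 15 × 1.5% × CHF 2,290,810.00 = CHF 515,432.25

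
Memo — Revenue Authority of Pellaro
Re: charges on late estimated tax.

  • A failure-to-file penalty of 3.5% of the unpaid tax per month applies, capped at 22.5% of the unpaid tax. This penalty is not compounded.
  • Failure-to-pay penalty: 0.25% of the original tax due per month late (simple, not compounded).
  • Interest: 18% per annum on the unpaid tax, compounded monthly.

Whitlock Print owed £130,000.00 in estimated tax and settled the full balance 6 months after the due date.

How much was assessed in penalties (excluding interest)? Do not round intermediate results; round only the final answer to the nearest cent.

£29,250.00

Failure-to-file: 6 × 3.5% × £130,000.00 = £27,300.00 (under the 22.5% cap)
Failure-to-pay penalty = 0.25% × £130,000.00 × 6 mo = £1,950.00
Total penalty = £27,300.00 + £1,950.00 = £29,250.00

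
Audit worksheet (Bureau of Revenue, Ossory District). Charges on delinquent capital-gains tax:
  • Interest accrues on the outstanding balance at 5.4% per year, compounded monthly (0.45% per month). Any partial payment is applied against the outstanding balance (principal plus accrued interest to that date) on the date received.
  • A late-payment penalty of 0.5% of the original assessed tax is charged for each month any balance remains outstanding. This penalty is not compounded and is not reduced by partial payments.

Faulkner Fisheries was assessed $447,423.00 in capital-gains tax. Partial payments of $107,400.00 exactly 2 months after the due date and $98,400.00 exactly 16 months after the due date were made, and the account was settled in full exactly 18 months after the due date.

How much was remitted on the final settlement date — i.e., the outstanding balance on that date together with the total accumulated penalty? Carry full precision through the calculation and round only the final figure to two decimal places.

$310,665.46

Balance at month 2: $447,423.0000 × (1 + 0.0045)^2 = $451,458.8673…
After $107,400.00 payment: $451,458.8673… − $107,400.00 = $344,058.8673…
Balance at month 16: $344,058.8673… × (1 + 0.0045)^14 = $366,380.1452…
After $98,400.00 payment: $366,380.1452… − $98,400.00 = $267,980.1452…
Balance at month 18: $267,980.1452… × (1 + 0.0045)^2 = $270,397.3931…
Penalty: 18 × 0.5% × $447,423.00 = $40,268.07
Final settlement = outstanding balance + penalty = $270,397.3931… + $40,268.07 = $310,665.46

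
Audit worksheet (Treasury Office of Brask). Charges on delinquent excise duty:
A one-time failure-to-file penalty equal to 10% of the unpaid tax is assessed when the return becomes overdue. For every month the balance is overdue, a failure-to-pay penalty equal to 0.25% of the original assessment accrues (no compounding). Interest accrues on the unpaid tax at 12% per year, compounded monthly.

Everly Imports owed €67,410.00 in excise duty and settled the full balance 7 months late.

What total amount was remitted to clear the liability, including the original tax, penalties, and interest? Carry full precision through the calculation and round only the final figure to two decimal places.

€80,193.32

Failure-to-file penalty: 10% × €67,410.00 = €6,741.00
Failure-to-pay penalty: 7 × 0.25% × €67,410.00 = €1,179.68…
Interest (12%/yr ÷ 12 = 1%/month): €67,410.00 × ((1 + 0.01)^7 − 1) = €4,862.6441…
Total = €67,410.00 + €7,920.6750 + €4,862.6441… = €80,193.32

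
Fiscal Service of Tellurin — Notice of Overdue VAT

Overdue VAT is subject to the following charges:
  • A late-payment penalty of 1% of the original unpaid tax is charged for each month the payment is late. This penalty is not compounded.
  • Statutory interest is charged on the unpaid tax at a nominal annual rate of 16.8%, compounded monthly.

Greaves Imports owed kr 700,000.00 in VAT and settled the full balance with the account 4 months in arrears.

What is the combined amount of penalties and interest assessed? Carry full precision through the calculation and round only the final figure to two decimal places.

Late-payment penalty: 4 × 1% × kr 700,000.00 = kr 28,000.00
Interest (16.8%/yr ÷ 12 = 1.4%/month): kr 700,000.00 × ((1 + 0.014)^4 − 1) = kr 40,030.9101…
Penalties + interest = kr 28,000.0000 + kr 40,030.9101… = kr 68,030.91

kr 68,030.91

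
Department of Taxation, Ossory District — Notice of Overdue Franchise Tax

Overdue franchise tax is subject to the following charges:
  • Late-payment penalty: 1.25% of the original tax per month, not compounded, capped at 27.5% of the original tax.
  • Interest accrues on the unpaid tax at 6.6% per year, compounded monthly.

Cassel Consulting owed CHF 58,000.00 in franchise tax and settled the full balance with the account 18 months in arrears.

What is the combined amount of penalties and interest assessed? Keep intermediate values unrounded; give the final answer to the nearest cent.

Penalty: 18 × 1.25% × CHF 58,000.00 = CHF 13,050.00 (below the 27.5% cap of CHF 15,950.00)
Interest (6.6%/yr ÷ 12 = 0.55%/month): CHF 58,000.00 × ((1 + 0.0055)^18 − 1) = CHF 6,018.4776…
Penalties + interest = CHF 13,050.0000 + CHF 6,018.4776… = CHF 19,068.48

CHF 19,068.48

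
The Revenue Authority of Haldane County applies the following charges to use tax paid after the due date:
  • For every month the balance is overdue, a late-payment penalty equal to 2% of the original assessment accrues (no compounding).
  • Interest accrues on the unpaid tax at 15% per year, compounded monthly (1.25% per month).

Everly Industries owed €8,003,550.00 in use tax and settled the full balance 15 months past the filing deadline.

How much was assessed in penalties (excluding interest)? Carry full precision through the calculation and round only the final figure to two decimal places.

Late-payment penalty = 2% × €8,003,550.00 × 15 mo = €2,401,065.00

€2,401,065.00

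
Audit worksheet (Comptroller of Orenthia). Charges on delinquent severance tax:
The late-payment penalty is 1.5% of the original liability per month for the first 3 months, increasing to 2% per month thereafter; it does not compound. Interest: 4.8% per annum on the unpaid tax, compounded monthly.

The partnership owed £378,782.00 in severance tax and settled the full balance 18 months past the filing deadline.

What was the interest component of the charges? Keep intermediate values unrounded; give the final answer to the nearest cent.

Interest (4.8%/yr ÷ 12 = 0.4%/month): £378,782.00 × ((1 + 0.004)^18 − 1) = £28,219.6439…

£28,219.64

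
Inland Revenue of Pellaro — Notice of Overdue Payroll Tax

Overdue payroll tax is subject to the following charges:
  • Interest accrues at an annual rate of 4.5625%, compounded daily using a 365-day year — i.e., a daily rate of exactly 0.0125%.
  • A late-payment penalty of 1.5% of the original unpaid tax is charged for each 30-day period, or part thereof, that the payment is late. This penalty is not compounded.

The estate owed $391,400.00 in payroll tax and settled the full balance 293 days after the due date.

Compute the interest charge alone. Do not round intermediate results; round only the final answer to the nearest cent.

$14,599.84

Interest: $391,400.00 × ((1 + 0.000125)^293 − 1) = $391,400.00 × 0.03730158… = $14,599.8402…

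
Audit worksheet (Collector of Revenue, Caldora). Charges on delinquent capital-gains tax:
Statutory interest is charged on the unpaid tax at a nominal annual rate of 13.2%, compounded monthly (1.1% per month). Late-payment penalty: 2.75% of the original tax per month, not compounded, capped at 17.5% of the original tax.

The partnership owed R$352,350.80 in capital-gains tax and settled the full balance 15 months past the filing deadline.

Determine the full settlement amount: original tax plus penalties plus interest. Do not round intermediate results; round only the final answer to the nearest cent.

Penalty (uncapped): 15 × 2.75% × R$352,350.80 = R$145,344.71…; cap = 17.5% × R$352,350.80 = R$61,661.39 → penalty = R$61,661.39
Interest: R$352,350.80 × ((1 + 0.011)^15 − 1) = R$352,350.80 × 0.1783311… = R$62,835.0996…
Total = R$352,350.80 + R$61,661.3900 + R$62,835.0996… = R$476,847.29

R$476,847.29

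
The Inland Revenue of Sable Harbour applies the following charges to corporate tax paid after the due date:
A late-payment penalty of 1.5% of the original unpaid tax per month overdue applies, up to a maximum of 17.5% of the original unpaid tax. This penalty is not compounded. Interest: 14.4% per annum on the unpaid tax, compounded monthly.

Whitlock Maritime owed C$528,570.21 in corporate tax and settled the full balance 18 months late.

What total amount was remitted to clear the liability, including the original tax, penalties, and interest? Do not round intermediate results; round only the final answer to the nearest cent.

C$747,666.63

Penalty (uncapped): 18 × 1.5% × C$528,570.21 = C$142,713.96…; cap = 17.5% × C$528,570.21 = C$92,499.79… → penalty = C$92,499.79…
Interest (14.4%/yr ÷ 12 = 1.2%/month): C$528,570.21 × ((1 + 0.012)^18 − 1) = C$126,596.6293…
Total = C$528,570.21 + C$92,499.7868… + C$126,596.6293… = C$747,666.63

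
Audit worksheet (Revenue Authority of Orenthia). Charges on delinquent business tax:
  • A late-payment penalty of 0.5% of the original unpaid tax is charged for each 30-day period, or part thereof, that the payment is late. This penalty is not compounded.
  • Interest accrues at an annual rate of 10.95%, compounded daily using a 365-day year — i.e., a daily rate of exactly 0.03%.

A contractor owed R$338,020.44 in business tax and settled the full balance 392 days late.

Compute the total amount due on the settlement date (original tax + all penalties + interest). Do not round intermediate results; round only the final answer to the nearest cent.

R$403,858.12

Penalty periods: ⌈392/30⌉ = 14; penalty = 14 × 0.5% × R$338,020.44 = R$23,661.43…
Interest: R$338,020.44 × ((1 + 0.0003)^392 − 1) = R$338,020.44 × 0.12477427… = R$42,176.2525…
Total = R$338,020.44 + R$23,661.4308 + R$42,176.2525… = R$403,858.12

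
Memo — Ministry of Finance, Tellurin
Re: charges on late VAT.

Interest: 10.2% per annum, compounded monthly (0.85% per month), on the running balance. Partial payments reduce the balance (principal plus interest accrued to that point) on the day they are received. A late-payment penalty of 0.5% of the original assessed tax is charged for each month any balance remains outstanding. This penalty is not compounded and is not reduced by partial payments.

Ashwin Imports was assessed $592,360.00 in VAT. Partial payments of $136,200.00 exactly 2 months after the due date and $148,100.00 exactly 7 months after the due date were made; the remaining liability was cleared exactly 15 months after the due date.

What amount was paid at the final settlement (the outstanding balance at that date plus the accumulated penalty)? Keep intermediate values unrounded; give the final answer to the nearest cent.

Balance at month 2: $592,360.0000 × (1 + 0.0085)^2 = $602,472.9180…
After $136,200.00 payment: $602,472.9180… − $136,200.00 = $466,272.9180…
Balance at month 7: $466,272.9180… × (1 + 0.0085)^5 = $486,429.2749…
After $148,100.00 payment: $486,429.2749… − $148,100.00 = $338,329.2749…
Balance at month 15: $338,329.2749… × (1 + 0.0085)^8 = $362,031.8657…
Penalty: 15 × 0.5% × $592,360.00 = $44,427.00
Final settlement = outstanding balance + penalty = $362,031.8657… + $44,427.00 = $406,458.87

$406,458.87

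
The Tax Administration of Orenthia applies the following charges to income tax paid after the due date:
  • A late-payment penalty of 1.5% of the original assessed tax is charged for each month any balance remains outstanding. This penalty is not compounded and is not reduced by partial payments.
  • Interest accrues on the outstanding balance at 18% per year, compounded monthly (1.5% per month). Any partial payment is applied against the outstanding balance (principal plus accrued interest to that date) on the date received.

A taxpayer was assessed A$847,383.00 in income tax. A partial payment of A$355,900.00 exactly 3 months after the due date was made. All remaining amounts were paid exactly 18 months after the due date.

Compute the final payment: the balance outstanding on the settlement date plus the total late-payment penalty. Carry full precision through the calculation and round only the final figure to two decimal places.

A$891,654.05

Balance at month 3: A$847,383.0000 × (1 + 0.015)^3 = A$886,090.0784…
After A$355,900.00 payment: A$886,090.0784… − A$355,900.00 = A$530,190.0784…
Balance at month 18: A$530,190.0784… × (1 + 0.015)^15 = A$662,860.6375…
Penalty: 18 × 1.5% × A$847,383.00 = A$228,793.41
Final settlement = outstanding balance + penalty = A$662,860.6375… + A$228,793.41 = A$891,654.05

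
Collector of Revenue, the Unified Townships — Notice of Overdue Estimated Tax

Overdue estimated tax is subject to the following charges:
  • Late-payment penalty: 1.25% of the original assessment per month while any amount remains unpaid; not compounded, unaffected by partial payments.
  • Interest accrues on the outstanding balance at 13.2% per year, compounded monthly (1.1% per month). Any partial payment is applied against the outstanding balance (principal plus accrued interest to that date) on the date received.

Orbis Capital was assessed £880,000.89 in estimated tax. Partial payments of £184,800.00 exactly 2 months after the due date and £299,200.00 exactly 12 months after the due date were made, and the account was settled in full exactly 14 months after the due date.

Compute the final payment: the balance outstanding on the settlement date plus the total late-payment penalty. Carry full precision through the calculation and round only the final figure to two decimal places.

Balance at month 2: £880,000.8900 × (1 + 0.011)^2 = £899,467.3897…
After £184,800.00 payment: £899,467.3897… − £184,800.00 = £714,667.3897…
Balance at month 12: £714,667.3897… × (1 + 0.011)^10 = £797,288.5398…
After £299,200.00 payment: £797,288.5398… − £299,200.00 = £498,088.5398…
Balance at month 14: £498,088.5398… × (1 + 0.011)^2 = £509,106.7563…
Penalty: 14 × 1.25% × £880,000.89 = £154,000.16…
Final settlement = outstanding balance + penalty = £509,106.7563… + £154,000.16… = £663,106.91

£663,106.91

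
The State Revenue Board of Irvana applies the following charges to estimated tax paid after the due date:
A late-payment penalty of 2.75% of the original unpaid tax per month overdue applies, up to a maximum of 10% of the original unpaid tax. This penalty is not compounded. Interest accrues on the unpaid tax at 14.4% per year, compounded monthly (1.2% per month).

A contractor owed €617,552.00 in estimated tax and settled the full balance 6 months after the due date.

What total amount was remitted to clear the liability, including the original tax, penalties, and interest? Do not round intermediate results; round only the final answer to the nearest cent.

Penalty (uncapped): 6 × 2.75% × €617,552.00 = €101,896.08; cap = 10% × €617,552.00 = €61,755.20 → penalty = €61,755.20
Interest: €617,552.00 × ((1 + 0.012)^6 − 1) = €617,552.00 × 0.0741949… = €45,819.1919…
Total = €617,552.00 + €61,755.2000 + €45,819.1919… = €725,126.39

€725,126.39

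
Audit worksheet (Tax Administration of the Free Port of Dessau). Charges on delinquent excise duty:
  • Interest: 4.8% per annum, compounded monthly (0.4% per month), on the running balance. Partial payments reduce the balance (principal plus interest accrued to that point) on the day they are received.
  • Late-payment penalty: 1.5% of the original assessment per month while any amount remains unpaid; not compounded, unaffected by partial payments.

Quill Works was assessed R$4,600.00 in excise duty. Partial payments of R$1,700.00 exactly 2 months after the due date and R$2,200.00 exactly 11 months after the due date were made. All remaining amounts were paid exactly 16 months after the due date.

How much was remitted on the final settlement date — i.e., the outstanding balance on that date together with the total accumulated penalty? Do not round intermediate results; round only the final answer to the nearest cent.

R$1,965.33

Balance at month 2: R$4,600.0000 × (1 + 0.004)^2 = R$4,636.8736
After R$1,700.00 payment: R$4,636.8736 − R$1,700.00 = R$2,936.8736
Balance at month 11: R$2,936.8736 × (1 + 0.004)^9 = R$3,044.3086…
After R$2,200.00 payment: R$3,044.3086… − R$2,200.00 = R$844.3086…
Balance at month 16: R$844.3086… × (1 + 0.004)^5 = R$861.3304…
Penalty: 16 × 1.5% × R$4,600.00 = R$1,104.00
Final settlement = outstanding balance + penalty = R$861.3304… + R$1,104.00 = R$1,965.33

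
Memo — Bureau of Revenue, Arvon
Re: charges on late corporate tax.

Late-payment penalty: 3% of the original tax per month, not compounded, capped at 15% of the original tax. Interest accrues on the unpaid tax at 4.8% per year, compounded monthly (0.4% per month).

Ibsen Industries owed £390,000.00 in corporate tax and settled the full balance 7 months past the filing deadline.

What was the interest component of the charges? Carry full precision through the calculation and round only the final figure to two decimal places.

£11,051.92

Interest: £390,000.00 × ((1 + 0.004)^7 − 1) = £390,000.00 × 0.0283382… = £11,051.9171…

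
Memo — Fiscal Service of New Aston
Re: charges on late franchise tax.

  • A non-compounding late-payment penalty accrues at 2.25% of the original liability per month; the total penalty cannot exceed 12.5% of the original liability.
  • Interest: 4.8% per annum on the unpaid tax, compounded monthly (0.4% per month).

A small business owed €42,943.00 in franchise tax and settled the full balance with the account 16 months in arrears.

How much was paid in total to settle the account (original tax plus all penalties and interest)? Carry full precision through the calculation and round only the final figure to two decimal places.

Penalty (uncapped): 16 × 2.25% × €42,943.00 = €15,459.48; cap = 12.5% × €42,943.00 = €5,367.88… → penalty = €5,367.88…
Interest: €42,943.00 × ((1 + 0.004)^16 − 1) = €42,943.00 × 0.0659563… = €2,832.3618…
Total = €42,943.00 + €5,367.8750 + €2,832.3618… = €51,143.24

€51,143.24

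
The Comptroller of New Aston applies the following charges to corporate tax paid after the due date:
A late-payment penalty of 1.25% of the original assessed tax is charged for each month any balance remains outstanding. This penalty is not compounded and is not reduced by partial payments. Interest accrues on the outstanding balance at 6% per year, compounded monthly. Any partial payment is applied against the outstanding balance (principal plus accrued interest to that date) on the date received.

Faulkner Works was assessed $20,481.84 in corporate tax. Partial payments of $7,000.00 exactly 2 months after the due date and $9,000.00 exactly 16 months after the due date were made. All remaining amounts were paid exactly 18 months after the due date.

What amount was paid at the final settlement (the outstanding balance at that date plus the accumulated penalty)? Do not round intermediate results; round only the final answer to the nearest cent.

$10,342.37

Monthly rate = 6% ÷ 12 = 0.5%
Balance at month 2: $20,481.8400 × (1 + 0.005)^2 = $20,687.1704…
After $7,000.00 payment: $20,687.1704… − $7,000.00 = $13,687.1704…
Balance at month 16: $13,687.1704… × (1 + 0.005)^14 = $14,677.0421…
After $9,000.00 payment: $14,677.0421… − $9,000.00 = $5,677.0421…
Balance at month 18: $5,677.0421… × (1 + 0.005)^2 = $5,733.9545…
Penalty: 18 × 1.25% × $20,481.84 = $4,608.41…
Final settlement = outstanding balance + penalty = $5,733.9545… + $4,608.41… = $10,342.37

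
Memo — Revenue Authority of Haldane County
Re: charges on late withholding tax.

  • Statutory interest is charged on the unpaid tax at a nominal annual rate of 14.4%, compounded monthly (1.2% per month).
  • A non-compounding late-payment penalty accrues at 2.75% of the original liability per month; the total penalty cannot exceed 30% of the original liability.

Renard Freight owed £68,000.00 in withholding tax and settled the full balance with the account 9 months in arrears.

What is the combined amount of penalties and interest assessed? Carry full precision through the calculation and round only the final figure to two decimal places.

£24,536.56

Penalty: 9 × 2.75% × £68,000.00 = £16,830.00 (below the 30% cap of £20,400.00)
Interest: £68,000.00 × ((1 + 0.012)^9 − 1) = £68,000.00 × 0.1133318… = £7,706.5622…
Penalties + interest = £16,830.0000 + £7,706.5622… = £24,536.56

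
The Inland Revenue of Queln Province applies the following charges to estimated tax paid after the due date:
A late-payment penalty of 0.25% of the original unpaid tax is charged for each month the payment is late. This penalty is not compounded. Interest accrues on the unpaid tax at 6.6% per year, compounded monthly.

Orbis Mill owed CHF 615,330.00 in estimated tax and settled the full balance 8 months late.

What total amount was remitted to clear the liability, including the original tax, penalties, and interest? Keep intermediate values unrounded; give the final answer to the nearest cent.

CHF 655,238.08

Late-payment penalty = 0.25% × CHF 615,330.00 × 8 mo = CHF 12,306.60
Interest (6.6%/yr ÷ 12 = 0.55%/month): CHF 615,330.00 × ((1 + 0.0055)^8 − 1) = CHF 27,601.4771…
Total = CHF 615,330.00 + CHF 12,306.6000 + CHF 27,601.4771… = CHF 655,238.08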